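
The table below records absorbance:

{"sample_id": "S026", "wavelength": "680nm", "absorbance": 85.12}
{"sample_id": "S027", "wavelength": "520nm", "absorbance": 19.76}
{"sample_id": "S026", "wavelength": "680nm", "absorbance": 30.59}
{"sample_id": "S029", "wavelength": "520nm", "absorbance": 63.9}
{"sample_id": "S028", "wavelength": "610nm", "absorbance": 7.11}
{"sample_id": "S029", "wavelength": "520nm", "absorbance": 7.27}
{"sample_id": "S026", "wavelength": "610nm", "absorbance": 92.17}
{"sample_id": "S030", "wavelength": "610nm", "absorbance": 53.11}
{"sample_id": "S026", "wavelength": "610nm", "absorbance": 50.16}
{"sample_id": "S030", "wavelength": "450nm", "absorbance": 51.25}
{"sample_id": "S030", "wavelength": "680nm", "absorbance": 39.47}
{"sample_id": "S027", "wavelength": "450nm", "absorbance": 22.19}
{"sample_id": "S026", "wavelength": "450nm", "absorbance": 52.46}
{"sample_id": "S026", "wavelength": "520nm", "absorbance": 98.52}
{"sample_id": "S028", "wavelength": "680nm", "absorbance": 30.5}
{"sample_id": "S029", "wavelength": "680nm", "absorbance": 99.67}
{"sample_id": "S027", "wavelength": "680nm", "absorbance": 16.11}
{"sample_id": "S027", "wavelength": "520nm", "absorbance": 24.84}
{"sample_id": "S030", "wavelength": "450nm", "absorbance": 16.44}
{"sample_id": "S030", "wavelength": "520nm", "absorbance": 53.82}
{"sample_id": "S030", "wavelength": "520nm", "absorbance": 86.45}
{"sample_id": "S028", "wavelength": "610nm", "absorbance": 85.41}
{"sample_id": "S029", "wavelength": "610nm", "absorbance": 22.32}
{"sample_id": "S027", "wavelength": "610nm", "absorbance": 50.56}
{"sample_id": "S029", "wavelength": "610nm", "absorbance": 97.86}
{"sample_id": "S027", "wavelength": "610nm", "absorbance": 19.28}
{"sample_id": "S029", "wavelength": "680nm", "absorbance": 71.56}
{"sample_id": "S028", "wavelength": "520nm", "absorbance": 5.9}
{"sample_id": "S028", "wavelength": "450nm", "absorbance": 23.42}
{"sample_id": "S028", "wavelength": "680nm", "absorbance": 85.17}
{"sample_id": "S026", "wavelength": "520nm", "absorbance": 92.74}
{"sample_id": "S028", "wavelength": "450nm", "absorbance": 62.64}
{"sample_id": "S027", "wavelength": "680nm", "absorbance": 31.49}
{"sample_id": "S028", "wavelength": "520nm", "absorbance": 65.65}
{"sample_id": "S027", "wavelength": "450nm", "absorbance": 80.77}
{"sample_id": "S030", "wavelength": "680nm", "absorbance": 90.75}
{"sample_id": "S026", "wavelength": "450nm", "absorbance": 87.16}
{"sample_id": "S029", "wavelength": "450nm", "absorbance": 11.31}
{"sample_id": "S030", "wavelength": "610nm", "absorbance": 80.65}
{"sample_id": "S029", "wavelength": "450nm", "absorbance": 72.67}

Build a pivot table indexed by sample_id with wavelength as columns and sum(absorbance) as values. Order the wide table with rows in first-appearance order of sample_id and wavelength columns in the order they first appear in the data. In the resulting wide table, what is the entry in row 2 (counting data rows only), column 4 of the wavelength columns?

With rows in first-appearance order of sample_id, row 2 is sample_id=S027. wavelength columns in first-appearance order: 680nm, 520nm, 610nm, 450nm; column 4 is 450nm.
Long rows with sample_id=S027, wavelength=450nm: 22.19 + 80.77 = 102.96.

102.96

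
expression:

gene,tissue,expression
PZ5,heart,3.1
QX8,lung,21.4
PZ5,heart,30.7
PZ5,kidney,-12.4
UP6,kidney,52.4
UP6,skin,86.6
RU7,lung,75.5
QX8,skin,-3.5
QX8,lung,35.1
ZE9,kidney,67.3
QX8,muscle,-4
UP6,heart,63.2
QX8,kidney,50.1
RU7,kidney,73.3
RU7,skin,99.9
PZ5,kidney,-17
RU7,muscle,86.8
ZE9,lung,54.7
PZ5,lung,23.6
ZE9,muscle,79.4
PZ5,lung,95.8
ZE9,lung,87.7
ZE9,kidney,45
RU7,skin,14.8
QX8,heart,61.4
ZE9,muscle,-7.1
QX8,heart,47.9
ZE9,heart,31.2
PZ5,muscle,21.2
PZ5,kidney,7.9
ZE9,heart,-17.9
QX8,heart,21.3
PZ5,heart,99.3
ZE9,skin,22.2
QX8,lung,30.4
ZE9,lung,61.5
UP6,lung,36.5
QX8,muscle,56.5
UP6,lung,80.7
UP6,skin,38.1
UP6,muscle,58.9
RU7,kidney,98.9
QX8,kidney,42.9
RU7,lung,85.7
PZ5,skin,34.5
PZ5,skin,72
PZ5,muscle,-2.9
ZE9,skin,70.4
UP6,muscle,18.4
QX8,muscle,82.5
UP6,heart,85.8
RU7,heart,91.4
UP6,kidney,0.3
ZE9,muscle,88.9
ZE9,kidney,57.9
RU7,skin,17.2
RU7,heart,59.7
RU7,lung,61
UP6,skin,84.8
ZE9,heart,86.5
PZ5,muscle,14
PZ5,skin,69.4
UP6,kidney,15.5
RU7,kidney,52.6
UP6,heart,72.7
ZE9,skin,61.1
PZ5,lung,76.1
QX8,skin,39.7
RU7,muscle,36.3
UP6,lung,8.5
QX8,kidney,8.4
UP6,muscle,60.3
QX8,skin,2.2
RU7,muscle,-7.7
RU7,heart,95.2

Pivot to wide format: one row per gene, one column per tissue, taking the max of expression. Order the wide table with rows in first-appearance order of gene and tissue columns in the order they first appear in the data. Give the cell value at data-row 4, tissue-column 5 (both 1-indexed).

86.8

With rows in first-appearance order of gene, row 4 is gene=RU7. tissue columns in first-appearance order: heart, lung, kidney, skin, muscle; column 5 is muscle.
Long rows with gene=RU7, tissue=muscle: max(86.8, 36.3, -7.7) = 86.8.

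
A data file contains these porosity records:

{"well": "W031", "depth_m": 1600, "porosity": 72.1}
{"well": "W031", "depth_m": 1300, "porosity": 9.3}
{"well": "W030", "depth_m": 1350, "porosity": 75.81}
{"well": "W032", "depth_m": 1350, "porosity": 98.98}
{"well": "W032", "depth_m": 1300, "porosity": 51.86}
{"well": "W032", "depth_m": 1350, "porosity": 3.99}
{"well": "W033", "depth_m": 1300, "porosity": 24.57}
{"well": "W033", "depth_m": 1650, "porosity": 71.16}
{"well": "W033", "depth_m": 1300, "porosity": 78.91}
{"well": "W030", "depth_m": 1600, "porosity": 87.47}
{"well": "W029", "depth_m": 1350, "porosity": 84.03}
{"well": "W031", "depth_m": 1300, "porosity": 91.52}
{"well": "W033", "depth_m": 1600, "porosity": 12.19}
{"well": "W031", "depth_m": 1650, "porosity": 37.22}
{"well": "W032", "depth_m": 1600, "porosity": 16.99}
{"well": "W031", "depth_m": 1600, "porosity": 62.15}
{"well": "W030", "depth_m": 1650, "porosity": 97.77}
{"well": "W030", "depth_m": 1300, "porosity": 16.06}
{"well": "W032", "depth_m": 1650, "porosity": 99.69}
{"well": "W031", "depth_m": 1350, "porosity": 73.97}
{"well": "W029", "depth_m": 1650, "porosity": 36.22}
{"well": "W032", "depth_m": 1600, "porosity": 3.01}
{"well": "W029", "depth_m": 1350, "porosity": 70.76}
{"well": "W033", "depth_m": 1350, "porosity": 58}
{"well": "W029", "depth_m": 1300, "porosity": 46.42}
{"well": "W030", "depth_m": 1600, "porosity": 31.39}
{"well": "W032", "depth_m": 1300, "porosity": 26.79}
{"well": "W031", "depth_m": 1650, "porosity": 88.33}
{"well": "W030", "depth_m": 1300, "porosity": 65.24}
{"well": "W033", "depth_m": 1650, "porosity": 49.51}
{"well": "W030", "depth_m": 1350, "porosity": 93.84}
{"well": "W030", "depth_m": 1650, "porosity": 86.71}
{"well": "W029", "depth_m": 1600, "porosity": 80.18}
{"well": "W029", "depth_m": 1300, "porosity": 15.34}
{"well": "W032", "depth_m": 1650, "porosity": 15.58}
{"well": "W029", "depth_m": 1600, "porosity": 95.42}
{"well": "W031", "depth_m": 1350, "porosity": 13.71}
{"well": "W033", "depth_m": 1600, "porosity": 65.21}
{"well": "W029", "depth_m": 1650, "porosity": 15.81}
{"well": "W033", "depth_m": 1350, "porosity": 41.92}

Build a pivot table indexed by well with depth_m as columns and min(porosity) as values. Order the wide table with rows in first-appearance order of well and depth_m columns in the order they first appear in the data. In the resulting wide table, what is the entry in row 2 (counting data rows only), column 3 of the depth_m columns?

75.81

With rows in first-appearance order of well, row 2 is well=W030. depth_m columns in first-appearance order: 1600, 1300, 1350, 1650; column 3 is 1350.
Long rows with well=W030, depth_m=1350: min(75.81, 93.84) = 75.81.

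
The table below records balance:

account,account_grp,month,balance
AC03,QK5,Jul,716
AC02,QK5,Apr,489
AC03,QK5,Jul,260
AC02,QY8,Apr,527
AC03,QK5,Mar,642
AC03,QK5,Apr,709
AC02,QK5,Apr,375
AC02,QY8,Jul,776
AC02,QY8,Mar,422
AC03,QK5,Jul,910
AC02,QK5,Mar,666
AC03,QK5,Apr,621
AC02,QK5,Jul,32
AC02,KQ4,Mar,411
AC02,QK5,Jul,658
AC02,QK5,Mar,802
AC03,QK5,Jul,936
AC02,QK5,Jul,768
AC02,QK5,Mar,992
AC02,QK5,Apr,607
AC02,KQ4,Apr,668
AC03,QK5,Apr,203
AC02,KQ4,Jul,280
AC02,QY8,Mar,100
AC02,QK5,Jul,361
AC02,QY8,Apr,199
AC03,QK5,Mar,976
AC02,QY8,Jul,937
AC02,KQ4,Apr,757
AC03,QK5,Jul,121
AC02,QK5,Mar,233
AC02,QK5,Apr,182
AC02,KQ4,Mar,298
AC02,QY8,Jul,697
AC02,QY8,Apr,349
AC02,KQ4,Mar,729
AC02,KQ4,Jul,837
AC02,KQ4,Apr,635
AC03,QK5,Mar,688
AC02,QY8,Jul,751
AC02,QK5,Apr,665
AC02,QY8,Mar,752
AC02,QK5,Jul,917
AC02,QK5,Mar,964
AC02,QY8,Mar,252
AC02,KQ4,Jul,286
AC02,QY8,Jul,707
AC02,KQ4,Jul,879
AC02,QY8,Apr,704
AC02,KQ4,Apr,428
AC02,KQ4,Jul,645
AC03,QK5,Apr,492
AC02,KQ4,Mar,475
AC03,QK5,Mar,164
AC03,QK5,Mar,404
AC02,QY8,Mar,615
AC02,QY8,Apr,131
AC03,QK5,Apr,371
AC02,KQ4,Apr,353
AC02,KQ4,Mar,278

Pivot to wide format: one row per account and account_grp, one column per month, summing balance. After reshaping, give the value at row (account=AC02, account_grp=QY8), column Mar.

2141

Rows with account=AC02, account_grp=QY8 and month=Mar: balance values are 422, 100, 752, 252, 615.
422 + 100 + 752 + 252 + 615 = 2141.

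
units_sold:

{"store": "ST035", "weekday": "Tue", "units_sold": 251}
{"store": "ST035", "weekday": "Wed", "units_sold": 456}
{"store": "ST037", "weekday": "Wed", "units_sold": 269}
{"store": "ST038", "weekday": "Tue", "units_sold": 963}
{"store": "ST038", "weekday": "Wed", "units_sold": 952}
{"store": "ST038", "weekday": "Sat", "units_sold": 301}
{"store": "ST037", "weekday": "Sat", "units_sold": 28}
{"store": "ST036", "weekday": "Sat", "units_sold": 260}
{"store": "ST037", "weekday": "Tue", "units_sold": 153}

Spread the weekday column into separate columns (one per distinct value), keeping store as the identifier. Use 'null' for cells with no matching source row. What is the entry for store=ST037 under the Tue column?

153

The long row with store=ST037, weekday=Tue has units_sold=153.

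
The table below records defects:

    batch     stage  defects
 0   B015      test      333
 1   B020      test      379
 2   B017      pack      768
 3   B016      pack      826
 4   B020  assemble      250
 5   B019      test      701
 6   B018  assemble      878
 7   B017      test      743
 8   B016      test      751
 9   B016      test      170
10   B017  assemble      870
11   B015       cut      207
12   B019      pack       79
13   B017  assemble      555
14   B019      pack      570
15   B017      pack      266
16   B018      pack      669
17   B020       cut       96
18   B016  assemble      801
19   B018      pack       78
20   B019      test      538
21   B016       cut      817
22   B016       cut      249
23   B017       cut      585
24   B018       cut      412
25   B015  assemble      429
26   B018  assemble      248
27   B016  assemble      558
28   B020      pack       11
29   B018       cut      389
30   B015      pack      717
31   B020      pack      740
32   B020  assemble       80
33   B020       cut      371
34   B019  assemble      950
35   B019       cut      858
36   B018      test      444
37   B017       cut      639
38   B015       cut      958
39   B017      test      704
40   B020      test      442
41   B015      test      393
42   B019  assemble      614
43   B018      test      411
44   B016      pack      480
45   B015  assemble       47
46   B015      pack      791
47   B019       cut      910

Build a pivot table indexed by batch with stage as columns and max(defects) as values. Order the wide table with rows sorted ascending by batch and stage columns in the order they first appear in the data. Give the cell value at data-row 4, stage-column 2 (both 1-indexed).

669

With rows sorted ascending by batch, row 4 is batch=B018. stage columns in first-appearance order: test, pack, assemble, cut; column 2 is pack.
Long rows with batch=B018, stage=pack: max(669, 78) = 669.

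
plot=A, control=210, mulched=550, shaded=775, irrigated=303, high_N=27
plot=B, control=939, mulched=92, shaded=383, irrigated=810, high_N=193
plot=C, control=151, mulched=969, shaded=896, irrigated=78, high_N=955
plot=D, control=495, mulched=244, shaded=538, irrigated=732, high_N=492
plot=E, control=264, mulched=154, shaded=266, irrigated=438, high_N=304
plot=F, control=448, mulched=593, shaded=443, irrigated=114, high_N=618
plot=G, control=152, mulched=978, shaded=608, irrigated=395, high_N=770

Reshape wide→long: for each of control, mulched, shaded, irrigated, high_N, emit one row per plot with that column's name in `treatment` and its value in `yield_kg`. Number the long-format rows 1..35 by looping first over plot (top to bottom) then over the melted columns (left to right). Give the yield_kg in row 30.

618

35 rows total (7 × 5). Row 30: index ⌊(30-1)/5⌋ = 5 into plot → F; (30-1) mod 5 = 4 into the melted columns → high_N.
So row 30 is (F, high_N, 618); yield_kg = 618.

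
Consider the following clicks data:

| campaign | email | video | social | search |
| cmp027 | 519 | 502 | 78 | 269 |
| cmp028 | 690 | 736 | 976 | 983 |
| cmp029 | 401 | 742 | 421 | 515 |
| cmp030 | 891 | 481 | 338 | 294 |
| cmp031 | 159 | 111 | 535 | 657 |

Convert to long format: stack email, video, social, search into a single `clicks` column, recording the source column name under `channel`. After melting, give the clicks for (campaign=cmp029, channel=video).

742

Unpivoting turns each (campaign, wide-column) pair into one long row.
The wide cell at row cmp029, column video holds 742, so the long row (cmp029, video) has clicks=742.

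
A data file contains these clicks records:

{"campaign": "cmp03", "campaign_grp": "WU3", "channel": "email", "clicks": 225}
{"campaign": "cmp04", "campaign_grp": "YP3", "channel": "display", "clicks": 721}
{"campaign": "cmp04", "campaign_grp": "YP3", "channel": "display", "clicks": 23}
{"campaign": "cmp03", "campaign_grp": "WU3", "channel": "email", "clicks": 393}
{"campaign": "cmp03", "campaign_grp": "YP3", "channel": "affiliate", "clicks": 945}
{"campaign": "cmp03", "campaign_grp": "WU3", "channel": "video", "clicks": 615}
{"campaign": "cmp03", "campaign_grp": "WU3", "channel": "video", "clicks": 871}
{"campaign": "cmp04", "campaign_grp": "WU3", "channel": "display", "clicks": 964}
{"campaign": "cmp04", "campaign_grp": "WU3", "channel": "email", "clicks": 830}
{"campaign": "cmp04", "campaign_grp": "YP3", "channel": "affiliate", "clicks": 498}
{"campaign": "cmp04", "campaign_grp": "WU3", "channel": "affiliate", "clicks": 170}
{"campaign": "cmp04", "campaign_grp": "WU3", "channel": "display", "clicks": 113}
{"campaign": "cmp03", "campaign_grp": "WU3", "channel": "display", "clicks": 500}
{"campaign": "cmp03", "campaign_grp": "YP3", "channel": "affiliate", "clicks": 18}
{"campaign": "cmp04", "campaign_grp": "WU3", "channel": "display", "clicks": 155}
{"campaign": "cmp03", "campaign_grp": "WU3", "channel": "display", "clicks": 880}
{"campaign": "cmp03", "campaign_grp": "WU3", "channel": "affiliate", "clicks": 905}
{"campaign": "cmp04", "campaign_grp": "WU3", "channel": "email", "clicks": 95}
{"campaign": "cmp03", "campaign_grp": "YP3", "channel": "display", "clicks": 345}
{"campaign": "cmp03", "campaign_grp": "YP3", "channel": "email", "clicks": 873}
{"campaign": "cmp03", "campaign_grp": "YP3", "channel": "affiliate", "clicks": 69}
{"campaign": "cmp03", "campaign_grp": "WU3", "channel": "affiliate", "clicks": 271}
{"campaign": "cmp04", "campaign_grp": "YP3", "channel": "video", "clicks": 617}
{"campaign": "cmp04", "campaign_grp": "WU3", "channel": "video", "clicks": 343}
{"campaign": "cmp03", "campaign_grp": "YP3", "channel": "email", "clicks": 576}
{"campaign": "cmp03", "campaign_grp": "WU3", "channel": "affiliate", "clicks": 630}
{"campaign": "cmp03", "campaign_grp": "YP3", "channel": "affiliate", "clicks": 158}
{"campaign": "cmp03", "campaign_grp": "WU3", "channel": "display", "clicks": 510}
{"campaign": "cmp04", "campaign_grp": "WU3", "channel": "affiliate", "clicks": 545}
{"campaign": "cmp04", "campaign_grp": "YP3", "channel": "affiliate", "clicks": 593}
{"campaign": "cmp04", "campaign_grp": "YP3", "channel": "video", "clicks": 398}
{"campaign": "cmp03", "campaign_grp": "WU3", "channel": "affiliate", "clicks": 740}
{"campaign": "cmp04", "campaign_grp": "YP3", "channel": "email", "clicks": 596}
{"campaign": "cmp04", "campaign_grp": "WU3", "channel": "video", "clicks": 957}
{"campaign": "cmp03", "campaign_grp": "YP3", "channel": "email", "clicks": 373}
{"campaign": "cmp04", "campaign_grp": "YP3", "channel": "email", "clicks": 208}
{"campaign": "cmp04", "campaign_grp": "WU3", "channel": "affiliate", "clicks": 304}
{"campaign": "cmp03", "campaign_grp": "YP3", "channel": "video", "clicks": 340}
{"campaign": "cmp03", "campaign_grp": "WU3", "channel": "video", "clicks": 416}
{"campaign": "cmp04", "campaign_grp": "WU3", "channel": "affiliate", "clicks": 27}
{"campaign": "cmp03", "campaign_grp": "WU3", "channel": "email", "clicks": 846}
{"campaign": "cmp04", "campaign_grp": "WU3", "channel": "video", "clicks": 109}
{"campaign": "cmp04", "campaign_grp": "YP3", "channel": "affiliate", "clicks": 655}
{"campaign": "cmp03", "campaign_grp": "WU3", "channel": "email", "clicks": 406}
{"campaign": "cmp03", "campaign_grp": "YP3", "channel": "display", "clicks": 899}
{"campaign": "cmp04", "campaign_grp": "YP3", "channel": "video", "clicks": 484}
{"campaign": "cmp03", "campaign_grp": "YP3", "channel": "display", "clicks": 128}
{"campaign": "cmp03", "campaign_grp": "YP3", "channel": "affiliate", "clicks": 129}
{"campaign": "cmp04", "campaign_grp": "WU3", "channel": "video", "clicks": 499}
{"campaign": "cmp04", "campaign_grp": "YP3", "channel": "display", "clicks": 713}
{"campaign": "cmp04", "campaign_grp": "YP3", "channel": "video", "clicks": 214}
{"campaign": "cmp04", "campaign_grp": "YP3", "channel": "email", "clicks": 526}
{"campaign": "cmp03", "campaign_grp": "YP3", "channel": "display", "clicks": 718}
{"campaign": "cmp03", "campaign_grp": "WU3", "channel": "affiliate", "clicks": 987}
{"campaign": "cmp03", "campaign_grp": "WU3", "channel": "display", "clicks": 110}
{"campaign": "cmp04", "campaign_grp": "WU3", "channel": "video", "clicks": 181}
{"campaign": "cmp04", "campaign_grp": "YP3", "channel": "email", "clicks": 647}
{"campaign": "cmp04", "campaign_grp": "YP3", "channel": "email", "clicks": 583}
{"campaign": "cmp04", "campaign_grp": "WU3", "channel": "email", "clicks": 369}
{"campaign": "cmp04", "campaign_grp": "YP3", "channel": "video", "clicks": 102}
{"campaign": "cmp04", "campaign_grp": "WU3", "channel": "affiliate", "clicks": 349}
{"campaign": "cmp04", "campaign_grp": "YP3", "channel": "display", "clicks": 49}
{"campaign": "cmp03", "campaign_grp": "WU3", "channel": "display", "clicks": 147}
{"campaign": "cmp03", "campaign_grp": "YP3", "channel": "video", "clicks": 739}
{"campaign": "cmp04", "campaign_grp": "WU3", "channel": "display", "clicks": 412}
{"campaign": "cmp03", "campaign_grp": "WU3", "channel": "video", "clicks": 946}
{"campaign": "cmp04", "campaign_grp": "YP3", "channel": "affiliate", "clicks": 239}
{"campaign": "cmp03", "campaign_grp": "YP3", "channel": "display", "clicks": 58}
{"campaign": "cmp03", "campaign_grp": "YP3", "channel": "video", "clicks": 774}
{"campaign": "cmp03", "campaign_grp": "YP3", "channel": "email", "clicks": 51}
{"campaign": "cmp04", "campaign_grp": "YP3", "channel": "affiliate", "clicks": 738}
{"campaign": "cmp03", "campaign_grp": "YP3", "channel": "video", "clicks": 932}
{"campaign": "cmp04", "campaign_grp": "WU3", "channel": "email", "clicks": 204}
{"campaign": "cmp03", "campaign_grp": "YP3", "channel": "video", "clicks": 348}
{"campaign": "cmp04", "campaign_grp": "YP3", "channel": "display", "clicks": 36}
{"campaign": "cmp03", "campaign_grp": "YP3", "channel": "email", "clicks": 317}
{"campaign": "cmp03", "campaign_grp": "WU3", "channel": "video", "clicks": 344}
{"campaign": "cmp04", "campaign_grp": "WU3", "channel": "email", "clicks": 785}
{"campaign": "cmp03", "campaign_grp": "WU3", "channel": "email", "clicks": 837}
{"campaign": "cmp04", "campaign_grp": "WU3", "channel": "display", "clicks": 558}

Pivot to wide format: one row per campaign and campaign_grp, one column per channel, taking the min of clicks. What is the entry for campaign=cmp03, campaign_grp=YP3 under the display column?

58

Rows with campaign=cmp03, campaign_grp=YP3 and channel=display: clicks values are 345, 899, 128, 718, 58.
min(345, 899, 128, 718, 58) = 58.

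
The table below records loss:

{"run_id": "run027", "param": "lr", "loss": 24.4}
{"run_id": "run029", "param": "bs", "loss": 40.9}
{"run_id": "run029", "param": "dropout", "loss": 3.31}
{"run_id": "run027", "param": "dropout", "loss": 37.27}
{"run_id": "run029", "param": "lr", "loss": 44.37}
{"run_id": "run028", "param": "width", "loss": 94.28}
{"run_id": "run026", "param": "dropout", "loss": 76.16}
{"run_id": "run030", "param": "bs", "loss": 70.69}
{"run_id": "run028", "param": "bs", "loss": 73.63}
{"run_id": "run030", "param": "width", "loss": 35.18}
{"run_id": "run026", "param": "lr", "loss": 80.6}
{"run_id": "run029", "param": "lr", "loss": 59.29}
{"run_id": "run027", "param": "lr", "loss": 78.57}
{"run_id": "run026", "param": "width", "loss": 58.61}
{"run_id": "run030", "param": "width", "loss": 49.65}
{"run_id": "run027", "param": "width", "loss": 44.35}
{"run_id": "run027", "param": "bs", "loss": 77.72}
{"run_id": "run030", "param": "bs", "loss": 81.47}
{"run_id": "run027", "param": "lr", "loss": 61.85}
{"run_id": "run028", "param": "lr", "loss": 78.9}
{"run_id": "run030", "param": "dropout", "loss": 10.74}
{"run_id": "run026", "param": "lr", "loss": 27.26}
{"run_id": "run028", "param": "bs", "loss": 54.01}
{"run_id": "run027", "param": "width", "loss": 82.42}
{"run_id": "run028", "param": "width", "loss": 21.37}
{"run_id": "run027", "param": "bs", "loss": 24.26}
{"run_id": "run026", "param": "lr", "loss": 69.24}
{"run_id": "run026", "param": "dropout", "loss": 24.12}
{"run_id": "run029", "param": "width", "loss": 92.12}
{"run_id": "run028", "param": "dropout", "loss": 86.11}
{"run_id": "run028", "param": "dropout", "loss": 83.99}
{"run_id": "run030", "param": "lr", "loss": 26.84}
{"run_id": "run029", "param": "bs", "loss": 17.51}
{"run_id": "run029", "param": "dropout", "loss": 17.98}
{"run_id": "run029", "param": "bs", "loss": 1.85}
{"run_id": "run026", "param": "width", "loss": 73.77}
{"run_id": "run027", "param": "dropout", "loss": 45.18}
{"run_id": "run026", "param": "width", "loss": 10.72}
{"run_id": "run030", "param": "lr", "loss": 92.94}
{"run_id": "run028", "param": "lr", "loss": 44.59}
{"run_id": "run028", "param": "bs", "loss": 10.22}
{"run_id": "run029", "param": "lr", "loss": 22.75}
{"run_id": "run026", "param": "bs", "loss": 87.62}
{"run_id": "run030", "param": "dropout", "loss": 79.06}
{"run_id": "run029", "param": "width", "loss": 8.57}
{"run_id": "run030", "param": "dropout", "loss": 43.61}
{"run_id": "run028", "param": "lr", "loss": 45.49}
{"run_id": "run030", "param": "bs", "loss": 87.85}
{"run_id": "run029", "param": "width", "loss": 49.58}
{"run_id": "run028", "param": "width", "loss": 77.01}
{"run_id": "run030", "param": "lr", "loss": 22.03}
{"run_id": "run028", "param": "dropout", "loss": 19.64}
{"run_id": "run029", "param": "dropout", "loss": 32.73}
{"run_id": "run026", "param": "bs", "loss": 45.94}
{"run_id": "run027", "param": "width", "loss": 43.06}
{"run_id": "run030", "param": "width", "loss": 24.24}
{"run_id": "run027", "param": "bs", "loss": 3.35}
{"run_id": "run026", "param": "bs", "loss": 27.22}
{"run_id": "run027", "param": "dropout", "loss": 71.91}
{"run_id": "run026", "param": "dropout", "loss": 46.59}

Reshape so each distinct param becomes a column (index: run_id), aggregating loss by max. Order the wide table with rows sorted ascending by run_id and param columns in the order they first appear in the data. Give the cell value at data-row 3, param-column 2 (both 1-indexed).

73.63

With rows sorted ascending by run_id, row 3 is run_id=run028. param columns in first-appearance order: lr, bs, dropout, width; column 2 is bs.
Long rows with run_id=run028, param=bs: max(73.63, 54.01, 10.22) = 73.63.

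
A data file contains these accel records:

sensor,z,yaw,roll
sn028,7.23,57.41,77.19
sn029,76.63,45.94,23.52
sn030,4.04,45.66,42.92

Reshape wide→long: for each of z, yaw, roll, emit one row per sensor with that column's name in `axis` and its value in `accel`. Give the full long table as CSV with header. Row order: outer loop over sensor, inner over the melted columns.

sensor,axis,accel
sn028,z,7.23
sn028,yaw,57.41
sn028,roll,77.19
sn029,z,76.63
sn029,yaw,45.94
sn029,roll,23.52
sn030,z,4.04
sn030,yaw,45.66
sn030,roll,42.92

Each (sensor, column) pair becomes one row: 3 × 3 = 9 rows.
For example, (sn028, z) → accel=7.23.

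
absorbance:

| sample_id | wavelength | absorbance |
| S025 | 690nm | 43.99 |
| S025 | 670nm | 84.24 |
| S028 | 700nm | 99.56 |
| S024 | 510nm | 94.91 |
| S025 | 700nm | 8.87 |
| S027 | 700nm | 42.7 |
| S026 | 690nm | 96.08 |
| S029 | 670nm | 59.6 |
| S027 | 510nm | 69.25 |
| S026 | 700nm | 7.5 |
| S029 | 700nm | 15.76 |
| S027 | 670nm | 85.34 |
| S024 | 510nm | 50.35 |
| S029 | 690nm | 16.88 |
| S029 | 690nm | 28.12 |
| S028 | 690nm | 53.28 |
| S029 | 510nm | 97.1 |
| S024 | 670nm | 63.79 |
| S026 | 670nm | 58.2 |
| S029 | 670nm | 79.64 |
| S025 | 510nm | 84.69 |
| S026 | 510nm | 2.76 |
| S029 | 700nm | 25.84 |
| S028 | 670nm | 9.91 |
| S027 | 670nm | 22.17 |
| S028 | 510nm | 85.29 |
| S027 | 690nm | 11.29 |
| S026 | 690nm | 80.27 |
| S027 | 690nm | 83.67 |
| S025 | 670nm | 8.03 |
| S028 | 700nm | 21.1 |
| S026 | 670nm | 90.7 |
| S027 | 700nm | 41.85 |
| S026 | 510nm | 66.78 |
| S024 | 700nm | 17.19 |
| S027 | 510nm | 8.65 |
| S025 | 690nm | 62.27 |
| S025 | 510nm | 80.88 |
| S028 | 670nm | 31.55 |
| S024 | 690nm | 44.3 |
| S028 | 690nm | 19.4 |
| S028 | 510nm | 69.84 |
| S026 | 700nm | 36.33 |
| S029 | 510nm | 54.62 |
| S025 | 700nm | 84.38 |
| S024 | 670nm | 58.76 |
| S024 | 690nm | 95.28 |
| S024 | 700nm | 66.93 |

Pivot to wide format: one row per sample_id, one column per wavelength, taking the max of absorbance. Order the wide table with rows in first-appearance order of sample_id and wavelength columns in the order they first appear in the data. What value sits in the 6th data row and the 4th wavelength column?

97.1

With rows in first-appearance order of sample_id, row 6 is sample_id=S029. wavelength columns in first-appearance order: 690nm, 670nm, 700nm, 510nm; column 4 is 510nm.
Long rows with sample_id=S029, wavelength=510nm: max(97.1, 54.62) = 97.1.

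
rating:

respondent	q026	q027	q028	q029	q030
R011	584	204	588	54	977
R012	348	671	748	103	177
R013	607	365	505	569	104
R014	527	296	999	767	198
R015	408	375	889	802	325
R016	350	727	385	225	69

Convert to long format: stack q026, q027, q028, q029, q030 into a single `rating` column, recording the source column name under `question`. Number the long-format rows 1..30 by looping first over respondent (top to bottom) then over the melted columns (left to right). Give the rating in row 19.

767

30 rows total (6 × 5). Row 19: index ⌊(19-1)/5⌋ = 3 into respondent → R014; (19-1) mod 5 = 3 into the melted columns → q029.
So row 19 is (R014, q029, 767); rating = 767.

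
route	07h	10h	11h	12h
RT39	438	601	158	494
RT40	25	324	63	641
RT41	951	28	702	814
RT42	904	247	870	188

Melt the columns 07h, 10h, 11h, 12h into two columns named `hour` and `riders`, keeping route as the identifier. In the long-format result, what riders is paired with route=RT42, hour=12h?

Unpivoting turns each (route, wide-column) pair into one long row.
The wide cell at row RT42, column 12h holds 188, so the long row (RT42, 12h) has riders=188.

188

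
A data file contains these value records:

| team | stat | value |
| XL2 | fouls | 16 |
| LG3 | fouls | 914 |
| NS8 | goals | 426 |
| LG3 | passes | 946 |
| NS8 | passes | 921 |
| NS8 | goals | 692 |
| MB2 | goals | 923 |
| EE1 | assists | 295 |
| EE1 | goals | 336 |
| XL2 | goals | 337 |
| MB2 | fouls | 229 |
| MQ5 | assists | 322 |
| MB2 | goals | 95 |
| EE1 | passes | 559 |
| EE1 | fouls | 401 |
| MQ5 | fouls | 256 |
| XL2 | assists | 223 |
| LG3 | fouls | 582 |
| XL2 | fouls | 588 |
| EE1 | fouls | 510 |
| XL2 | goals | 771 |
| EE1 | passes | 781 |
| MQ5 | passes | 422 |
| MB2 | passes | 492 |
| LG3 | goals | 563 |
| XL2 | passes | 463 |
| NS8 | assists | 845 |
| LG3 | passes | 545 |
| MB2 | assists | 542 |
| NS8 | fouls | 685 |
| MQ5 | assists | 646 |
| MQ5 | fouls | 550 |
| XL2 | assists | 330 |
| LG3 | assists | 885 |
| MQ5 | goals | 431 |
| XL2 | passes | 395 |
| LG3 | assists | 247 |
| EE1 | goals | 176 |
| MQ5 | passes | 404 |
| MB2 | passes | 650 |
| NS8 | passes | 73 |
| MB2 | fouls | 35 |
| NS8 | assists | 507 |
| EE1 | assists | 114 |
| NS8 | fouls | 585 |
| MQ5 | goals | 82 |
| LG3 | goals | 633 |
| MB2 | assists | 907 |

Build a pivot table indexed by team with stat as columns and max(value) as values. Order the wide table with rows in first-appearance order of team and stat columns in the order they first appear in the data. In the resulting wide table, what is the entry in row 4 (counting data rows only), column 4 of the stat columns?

With rows in first-appearance order of team, row 4 is team=MB2. stat columns in first-appearance order: fouls, goals, passes, assists; column 4 is assists.
Long rows with team=MB2, stat=assists: max(542, 907) = 907.

907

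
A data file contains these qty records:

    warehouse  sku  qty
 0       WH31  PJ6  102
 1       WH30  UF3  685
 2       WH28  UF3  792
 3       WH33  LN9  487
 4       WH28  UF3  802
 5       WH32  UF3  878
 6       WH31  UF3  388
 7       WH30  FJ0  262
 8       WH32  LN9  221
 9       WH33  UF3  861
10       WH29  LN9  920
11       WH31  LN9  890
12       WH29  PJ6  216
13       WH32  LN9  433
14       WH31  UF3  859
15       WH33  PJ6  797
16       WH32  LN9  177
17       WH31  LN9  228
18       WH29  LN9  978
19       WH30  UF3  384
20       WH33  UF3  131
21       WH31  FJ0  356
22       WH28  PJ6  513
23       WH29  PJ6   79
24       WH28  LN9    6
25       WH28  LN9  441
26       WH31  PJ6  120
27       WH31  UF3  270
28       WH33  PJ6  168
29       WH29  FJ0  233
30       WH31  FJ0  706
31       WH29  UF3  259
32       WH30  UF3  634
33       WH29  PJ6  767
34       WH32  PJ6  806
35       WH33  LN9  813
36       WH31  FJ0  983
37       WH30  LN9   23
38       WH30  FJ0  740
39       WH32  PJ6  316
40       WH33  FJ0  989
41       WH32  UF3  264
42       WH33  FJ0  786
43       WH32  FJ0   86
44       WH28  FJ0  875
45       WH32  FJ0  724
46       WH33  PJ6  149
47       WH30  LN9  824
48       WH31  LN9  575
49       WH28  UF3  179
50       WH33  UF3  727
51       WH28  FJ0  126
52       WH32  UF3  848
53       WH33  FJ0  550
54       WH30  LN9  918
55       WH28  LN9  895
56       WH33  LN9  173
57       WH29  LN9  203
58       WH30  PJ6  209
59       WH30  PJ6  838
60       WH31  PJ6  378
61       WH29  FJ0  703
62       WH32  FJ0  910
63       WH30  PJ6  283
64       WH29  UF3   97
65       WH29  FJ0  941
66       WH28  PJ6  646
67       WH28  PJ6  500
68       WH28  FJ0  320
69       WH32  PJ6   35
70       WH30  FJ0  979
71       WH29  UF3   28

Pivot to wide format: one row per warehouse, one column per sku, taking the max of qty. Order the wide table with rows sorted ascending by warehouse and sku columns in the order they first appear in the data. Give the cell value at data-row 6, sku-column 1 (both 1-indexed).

797

With rows sorted ascending by warehouse, row 6 is warehouse=WH33. sku columns in first-appearance order: PJ6, UF3, LN9, FJ0; column 1 is PJ6.
Long rows with warehouse=WH33, sku=PJ6: max(797, 168, 149) = 797.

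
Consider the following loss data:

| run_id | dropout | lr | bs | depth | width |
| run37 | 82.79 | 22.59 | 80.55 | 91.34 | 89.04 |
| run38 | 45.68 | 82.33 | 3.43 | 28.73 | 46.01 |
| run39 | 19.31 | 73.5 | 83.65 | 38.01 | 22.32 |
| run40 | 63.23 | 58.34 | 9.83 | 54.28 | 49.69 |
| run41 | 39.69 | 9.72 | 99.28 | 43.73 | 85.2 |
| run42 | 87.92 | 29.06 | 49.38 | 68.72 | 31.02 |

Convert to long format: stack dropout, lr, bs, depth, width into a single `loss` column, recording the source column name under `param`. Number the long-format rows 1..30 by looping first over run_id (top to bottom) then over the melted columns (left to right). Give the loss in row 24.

30 rows total (6 × 5). Row 24: index ⌊(24-1)/5⌋ = 4 into run_id → run41; (24-1) mod 5 = 3 into the melted columns → depth.
So row 24 is (run41, depth, 43.73); loss = 43.73.

43.73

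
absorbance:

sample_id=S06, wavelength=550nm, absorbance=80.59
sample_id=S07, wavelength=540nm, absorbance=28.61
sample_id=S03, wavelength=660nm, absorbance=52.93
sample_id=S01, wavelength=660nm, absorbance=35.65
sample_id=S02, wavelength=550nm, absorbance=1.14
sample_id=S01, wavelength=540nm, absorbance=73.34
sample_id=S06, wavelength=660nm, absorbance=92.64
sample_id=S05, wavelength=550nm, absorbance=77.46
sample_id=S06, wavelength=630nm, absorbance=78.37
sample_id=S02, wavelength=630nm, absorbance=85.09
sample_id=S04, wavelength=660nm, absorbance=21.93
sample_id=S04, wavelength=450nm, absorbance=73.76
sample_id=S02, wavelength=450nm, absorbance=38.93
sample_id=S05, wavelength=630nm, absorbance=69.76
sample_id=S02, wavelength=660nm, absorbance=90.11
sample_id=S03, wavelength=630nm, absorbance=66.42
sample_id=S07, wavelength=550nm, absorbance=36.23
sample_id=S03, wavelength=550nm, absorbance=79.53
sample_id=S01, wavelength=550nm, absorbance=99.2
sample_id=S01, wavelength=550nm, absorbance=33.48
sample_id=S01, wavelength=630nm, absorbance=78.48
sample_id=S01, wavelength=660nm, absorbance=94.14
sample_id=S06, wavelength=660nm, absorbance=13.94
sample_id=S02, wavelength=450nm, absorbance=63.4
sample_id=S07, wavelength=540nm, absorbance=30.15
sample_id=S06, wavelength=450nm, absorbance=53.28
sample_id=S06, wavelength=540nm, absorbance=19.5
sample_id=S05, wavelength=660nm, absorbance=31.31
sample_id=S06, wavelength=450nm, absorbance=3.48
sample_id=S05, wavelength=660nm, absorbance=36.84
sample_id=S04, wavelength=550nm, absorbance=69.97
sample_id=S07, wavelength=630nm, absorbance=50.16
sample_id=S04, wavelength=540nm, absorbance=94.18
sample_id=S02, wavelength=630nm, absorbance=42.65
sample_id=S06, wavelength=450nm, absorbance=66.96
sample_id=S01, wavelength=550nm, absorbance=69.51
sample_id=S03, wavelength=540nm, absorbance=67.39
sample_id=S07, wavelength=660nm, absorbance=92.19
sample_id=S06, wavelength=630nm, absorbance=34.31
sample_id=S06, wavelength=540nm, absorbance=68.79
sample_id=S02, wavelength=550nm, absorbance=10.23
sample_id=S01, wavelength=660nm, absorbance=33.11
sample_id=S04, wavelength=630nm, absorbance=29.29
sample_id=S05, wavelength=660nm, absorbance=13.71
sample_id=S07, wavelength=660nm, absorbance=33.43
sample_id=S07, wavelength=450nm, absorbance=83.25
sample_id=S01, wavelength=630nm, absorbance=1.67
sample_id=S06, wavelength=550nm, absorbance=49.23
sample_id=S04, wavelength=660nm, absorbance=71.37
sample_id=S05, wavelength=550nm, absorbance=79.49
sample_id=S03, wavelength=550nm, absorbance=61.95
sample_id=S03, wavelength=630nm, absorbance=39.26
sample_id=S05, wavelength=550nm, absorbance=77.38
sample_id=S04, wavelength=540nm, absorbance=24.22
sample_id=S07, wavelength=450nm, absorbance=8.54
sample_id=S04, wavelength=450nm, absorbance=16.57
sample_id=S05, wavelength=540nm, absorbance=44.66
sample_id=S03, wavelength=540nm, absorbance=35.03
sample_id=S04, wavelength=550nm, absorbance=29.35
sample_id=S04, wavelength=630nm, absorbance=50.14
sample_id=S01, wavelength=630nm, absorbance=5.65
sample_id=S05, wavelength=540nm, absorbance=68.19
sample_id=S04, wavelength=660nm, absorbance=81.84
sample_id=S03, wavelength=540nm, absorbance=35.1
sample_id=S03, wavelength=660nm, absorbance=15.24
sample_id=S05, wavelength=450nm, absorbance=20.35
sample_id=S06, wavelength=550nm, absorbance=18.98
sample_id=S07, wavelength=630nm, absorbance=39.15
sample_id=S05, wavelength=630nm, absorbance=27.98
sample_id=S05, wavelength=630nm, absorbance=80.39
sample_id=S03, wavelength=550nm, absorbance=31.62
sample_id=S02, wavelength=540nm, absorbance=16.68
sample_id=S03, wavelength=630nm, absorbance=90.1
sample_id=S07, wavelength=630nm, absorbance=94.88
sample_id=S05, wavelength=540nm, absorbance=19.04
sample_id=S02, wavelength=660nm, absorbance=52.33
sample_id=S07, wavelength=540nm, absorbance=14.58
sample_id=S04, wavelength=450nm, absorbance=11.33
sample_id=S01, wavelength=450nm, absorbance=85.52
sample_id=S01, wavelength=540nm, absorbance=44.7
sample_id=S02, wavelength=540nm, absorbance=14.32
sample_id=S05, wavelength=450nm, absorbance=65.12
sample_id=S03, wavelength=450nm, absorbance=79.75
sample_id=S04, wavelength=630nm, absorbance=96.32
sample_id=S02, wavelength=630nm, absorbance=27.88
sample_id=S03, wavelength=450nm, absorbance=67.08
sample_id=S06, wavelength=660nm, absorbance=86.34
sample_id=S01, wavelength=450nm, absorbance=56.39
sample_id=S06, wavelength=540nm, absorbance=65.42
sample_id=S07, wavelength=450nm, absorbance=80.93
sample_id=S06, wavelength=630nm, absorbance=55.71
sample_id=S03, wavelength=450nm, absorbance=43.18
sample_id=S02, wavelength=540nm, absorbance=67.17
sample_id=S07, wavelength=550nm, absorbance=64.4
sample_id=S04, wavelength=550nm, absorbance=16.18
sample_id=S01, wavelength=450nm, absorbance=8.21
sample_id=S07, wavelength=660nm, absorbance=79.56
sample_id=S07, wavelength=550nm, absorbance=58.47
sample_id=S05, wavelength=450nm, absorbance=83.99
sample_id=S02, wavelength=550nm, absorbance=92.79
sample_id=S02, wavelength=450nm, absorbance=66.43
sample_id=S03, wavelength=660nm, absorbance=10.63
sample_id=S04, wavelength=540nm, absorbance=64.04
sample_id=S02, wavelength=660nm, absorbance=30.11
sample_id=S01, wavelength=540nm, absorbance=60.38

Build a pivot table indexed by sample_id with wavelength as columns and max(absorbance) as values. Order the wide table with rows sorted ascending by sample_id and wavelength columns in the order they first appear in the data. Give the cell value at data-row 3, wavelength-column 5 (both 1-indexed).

With rows sorted ascending by sample_id, row 3 is sample_id=S03. wavelength columns in first-appearance order: 550nm, 540nm, 660nm, 630nm, 450nm; column 5 is 450nm.
Long rows with sample_id=S03, wavelength=450nm: max(79.75, 67.08, 43.18) = 79.75.

79.75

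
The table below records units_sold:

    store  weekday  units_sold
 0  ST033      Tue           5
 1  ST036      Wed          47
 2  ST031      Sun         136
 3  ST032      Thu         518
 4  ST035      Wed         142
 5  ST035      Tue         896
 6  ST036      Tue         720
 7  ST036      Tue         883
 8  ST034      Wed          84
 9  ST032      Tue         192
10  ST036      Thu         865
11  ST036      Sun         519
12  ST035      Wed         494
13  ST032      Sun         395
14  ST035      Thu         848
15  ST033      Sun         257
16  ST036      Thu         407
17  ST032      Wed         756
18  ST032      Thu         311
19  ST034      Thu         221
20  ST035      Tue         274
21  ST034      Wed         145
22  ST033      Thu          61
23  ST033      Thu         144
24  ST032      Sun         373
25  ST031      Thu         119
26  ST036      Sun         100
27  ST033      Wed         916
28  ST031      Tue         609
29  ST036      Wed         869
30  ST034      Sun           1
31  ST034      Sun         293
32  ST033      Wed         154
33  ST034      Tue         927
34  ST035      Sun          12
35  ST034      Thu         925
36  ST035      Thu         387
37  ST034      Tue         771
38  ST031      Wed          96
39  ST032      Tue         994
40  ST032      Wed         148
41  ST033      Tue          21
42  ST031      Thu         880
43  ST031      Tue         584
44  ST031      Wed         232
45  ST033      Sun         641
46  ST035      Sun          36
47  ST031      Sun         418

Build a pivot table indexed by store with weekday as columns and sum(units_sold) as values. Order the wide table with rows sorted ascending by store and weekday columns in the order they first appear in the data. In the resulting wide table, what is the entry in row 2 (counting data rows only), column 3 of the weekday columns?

With rows sorted ascending by store, row 2 is store=ST032. weekday columns in first-appearance order: Tue, Wed, Sun, Thu; column 3 is Sun.
Long rows with store=ST032, weekday=Sun: 395 + 373 = 768.

768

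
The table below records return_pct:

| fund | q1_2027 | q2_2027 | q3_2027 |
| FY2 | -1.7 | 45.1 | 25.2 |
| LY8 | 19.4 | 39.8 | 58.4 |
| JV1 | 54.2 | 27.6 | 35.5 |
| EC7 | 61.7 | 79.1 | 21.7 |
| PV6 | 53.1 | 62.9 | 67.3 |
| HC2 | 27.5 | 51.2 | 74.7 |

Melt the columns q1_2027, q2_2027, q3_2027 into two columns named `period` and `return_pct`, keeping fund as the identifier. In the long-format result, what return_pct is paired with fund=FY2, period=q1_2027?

Unpivoting turns each (fund, wide-column) pair into one long row.
The wide cell at row FY2, column q1_2027 holds -1.7, so the long row (FY2, q1_2027) has return_pct=-1.7.

-1.7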